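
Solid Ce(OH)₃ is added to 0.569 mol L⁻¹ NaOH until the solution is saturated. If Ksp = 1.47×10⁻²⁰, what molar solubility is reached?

Ce(OH)₃(s) ⇌ Ce³⁺(aq) + 3 OH⁻(aq)
OH⁻ is already present at 0.569 mol L⁻¹. If s mol/L of Ce(OH)₃ dissolves, [Ce³⁺] = s while [OH⁻] ≈ 0.569 mol L⁻¹.
Ksp = [Ce³⁺][OH⁻]^3 = s(0.569)^3
s = 1.47×10⁻²⁰ / (0.569)^3 = 7.98×10⁻²⁰
s = 7.98×10⁻²⁰ mol L⁻¹

7.98×10⁻²⁰ M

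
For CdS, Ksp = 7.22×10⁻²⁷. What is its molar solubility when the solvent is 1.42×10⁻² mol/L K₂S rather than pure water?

CdS(s) ⇌ Cd²⁺(aq) + S²⁻(aq)
S²⁻ is already present at 1.42×10⁻² mol/L. If s mol/L of CdS dissolves, [Cd²⁺] = s while [S²⁻] ≈ 1.42×10⁻² mol/L.
Ksp = [Cd²⁺][S²⁻] = s(1.42×10⁻²)
s = 7.22×10⁻²⁷ / (1.42×10⁻²) = 5.08×10⁻²⁵
s = 5.08×10⁻²⁵ mol/L

5.08×10⁻²⁵ M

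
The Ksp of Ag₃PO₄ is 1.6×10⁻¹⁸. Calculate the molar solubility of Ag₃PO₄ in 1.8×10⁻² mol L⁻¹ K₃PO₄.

Ag₃PO₄(s) ⇌ 3 Ag⁺(aq) + PO₄³⁻(aq)
With PO₄³⁻ already at 1.8×10⁻² mol L⁻¹ and s small, take [PO₄³⁻] ≈ 1.8×10⁻² mol L⁻¹ and [Ag⁺] = 3s.
Ksp = [Ag⁺]^3[PO₄³⁻] = (3s)^3(1.8×10⁻²)
(3s)^3 = 1.6×10⁻¹⁸ / (1.8×10⁻²) = 8.9×10⁻¹⁷
s = 1.5×10⁻⁶ mol L⁻¹

1.5×10⁻⁶ M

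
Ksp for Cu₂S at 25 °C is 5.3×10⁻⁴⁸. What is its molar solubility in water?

Cu₂S(s) ⇌ 2 Cu⁺(aq) + S²⁻(aq)
If s mol/L of Cu₂S dissolves, [Cu⁺] = 2s and [S²⁻] = s.
Ksp = [Cu⁺]^2[S²⁻] = (2s)^2 · s = 4s^3
4s^3 = 5.3×10⁻⁴⁸  ⇒  s^3 = 1.3×10⁻⁴⁸
s = 1.1×10⁻¹⁶ mol/L

1.1×10⁻¹⁶ M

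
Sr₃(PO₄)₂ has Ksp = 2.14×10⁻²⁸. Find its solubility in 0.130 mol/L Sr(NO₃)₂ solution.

1.56×10⁻¹³ M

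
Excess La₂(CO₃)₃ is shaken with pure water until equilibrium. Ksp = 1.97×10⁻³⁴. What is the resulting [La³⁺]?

La₂(CO₃)₃(s) ⇌ 2 La³⁺(aq) + 3 CO₃²⁻(aq)
Call the molar solubility s, so that [La³⁺] = 2s and [CO₃²⁻] = 3s.
Ksp = [La³⁺]^2[CO₃²⁻]^3 = (2s)^2 · (3s)^3 = 108s^5 = 1.97×10⁻³⁴
s = 7.12×10⁻⁸ M
[La³⁺] = 2s = 1.42×10⁻⁷ M

1.42×10⁻⁷ M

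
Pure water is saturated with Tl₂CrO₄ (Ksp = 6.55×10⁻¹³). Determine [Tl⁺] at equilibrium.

1.09×10⁻⁴ M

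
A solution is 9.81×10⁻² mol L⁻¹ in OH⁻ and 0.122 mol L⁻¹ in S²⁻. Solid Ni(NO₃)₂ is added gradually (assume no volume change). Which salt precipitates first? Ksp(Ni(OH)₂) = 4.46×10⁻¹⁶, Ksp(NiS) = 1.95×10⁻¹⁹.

Each salt precipitates once Q = Ksp for that salt.
For Ni(OH)₂: [Ni²⁺] = (Ksp/[OH⁻]^2) = 4.63×10⁻¹⁴ mol L⁻¹
For NiS: [Ni²⁺] = (Ksp/[S²⁻]) = 1.60×10⁻¹⁸ mol L⁻¹
Since NiS needs less Ni²⁺ to reach saturation, it precipitates first.

NiS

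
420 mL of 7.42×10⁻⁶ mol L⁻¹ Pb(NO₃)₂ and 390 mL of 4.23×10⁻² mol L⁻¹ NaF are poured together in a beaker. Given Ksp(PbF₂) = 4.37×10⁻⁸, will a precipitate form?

After mixing, V = 420 mL + 390 mL = 810 mL.
[Pb²⁺] = (7.42×10⁻⁶)(420)/810 = 3.85×10⁻⁶ mol L⁻¹
[F⁻] = (4.23×10⁻²)(390)/810 = 2.04×10⁻² mol L⁻¹
Q = [Pb²⁺][F⁻]^2 = 1.60×10⁻⁹
Since Q (1.60×10⁻⁹) is less than Ksp (4.37×10⁻⁸), no PbF₂ precipitates.

No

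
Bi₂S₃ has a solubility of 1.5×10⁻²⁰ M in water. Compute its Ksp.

Ksp = 8.2×10⁻⁹⁸

Bi₂S₃(s) ⇌ 2 Bi³⁺(aq) + 3 S²⁻(aq)
Let s be the molar solubility. Then [Bi³⁺] = 2s and [S²⁻] = 3s.
Ksp = [Bi³⁺]^2[S²⁻]^3 = (2s)^2 · (3s)^3 = 108s^5
Ksp = 108 × (1.5×10⁻²⁰)^5 = 8.2×10⁻⁹⁸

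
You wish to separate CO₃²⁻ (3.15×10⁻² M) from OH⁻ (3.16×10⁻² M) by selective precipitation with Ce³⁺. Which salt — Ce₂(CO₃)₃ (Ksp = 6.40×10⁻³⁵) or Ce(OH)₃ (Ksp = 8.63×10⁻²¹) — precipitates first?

Ce(OH)₃

The threshold for precipitation is Q = Ksp.
For Ce₂(CO₃)₃: [Ce³⁺] = (Ksp/[CO₃²⁻]^3)^(1/2) = 1.43×10⁻¹⁵ M
For Ce(OH)₃: [Ce³⁺] = (Ksp/[OH⁻]^3) = 2.73×10⁻¹⁶ M
The smaller threshold [Ce³⁺] is reached first, so Ce(OH)₃ precipitates first.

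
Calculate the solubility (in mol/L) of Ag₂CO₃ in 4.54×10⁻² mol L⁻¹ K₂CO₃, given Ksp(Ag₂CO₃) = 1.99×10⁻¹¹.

Ag₂CO₃(s) ⇌ 2 Ag⁺(aq) + CO₃²⁻(aq)
Let s be the solubility of Ag₂CO₃ here. The common ion gives [CO₃²⁻] ≈ 4.54×10⁻² mol L⁻¹, and [Ag⁺] = 2s.
Ksp = [Ag⁺]^2[CO₃²⁻] = (2s)^2(4.54×10⁻²)
(2s)^2 = 1.99×10⁻¹¹ / (4.54×10⁻²) = 4.38×10⁻¹⁰
s = 1.05×10⁻⁵ mol L⁻¹

1.05×10⁻⁵ M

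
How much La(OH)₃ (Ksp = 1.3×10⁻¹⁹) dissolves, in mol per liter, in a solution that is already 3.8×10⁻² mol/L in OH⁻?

2.4×10⁻¹⁵ M

La(OH)₃(s) ⇌ La³⁺(aq) + 3 OH⁻(aq)
With OH⁻ already at 3.8×10⁻² mol/L and s small, take [OH⁻] ≈ 3.8×10⁻² mol/L and [La³⁺] = s.
Ksp = [La³⁺][OH⁻]^3 = s(3.8×10⁻²)^3
s = 1.3×10⁻¹⁹ / (3.8×10⁻²)^3 = 2.4×10⁻¹⁵
s = 2.4×10⁻¹⁵ mol/L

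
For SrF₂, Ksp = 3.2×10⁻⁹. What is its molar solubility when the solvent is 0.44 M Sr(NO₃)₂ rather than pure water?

SrF₂(s) ⇌ Sr²⁺(aq) + 2 F⁻(aq)
Let s be the solubility of SrF₂ here. The common ion gives [Sr²⁺] ≈ 0.44 M, and [F⁻] = 2s.
Ksp = [Sr²⁺][F⁻]^2 = (0.44)(2s)^2
(2s)^2 = 3.2×10⁻⁹ / (0.44) = 7.3×10⁻⁹
s = 4.3×10⁻⁵ M

4.3×10⁻⁵ M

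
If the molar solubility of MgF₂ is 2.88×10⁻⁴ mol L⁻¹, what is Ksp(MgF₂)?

Ksp = 9.56×10⁻¹¹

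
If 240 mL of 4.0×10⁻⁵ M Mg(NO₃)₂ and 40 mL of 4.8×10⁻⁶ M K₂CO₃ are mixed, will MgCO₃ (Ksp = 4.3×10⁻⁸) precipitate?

After mixing, V = 240 mL + 40 mL = 280 mL.
[Mg²⁺] = (4.0×10⁻⁵)(240)/280 = 3.4×10⁻⁵ M
[CO₃²⁻] = (4.8×10⁻⁶)(40)/280 = 6.9×10⁻⁷ M
Q = [Mg²⁺][CO₃²⁻] = 2.4×10⁻¹¹
Since Q (2.4×10⁻¹¹) is less than Ksp (4.3×10⁻⁸), no MgCO₃ precipitates.

No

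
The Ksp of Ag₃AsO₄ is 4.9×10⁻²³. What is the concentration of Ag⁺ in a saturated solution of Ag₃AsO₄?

Ag₃AsO₄(s) ⇌ 3 Ag⁺(aq) + AsO₄³⁻(aq)
If s mol/L of Ag₃AsO₄ dissolves, [Ag⁺] = 3s and [AsO₄³⁻] = s.
Ksp = [Ag⁺]^3[AsO₄³⁻] = (3s)^3 · s = 27s^4 = 4.9×10⁻²³
s = 1.2×10⁻⁶ M
[Ag⁺] = 3s = 3.5×10⁻⁶ M

3.5×10⁻⁶ M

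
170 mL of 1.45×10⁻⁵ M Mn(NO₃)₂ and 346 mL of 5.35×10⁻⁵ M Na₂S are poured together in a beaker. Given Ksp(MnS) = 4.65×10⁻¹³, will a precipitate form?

Yes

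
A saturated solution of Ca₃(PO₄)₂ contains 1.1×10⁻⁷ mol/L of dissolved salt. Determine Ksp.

Ca₃(PO₄)₂(s) ⇌ 3 Ca²⁺(aq) + 2 PO₄³⁻(aq)
With molar solubility s: [Ca²⁺] = 3s, [PO₄³⁻] = 2s.
Ksp = [Ca²⁺]^3[PO₄³⁻]^2 = (3s)^3 · (2s)^2 = 108s^5
Ksp = 108 × (1.1×10⁻⁷)^5 = 1.7×10⁻³³

Ksp = 1.7×10⁻³³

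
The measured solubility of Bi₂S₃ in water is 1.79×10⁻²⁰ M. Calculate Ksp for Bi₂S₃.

Ksp = 1.98×10⁻⁹⁷

Bi₂S₃(s) ⇌ 2 Bi³⁺(aq) + 3 S²⁻(aq)
Let s be the molar solubility. Then [Bi³⁺] = 2s and [S²⁻] = 3s.
Ksp = [Bi³⁺]^2[S²⁻]^3 = (2s)^2 · (3s)^3 = 108s^5
Ksp = 108 × (1.79×10⁻²⁰)^5 = 1.98×10⁻⁹⁷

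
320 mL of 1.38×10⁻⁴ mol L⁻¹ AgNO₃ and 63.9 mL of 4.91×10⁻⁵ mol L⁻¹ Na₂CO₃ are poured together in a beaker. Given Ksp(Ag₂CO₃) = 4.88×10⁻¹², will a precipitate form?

No

Total volume after mixing = 320 + 63.9 = 383.9 mL.
[Ag⁺] = (1.38×10⁻⁴)(320)/383.9 = 1.15×10⁻⁴ mol L⁻¹
[CO₃²⁻] = (4.91×10⁻⁵)(63.9)/383.9 = 8.17×10⁻⁶ mol L⁻¹
Q = [Ag⁺]^2[CO₃²⁻] = 1.08×10⁻¹³
Since Q (1.08×10⁻¹³) is less than Ksp (4.88×10⁻¹²), no Ag₂CO₃ precipitates.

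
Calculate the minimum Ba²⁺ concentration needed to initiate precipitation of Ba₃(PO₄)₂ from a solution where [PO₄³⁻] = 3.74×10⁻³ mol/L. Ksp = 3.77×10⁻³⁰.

6.46×10⁻⁹ M

A salt starts to precipitate once the ion product Q reaches its Ksp.
Ba₃(PO₄)₂(s) ⇌ 3 Ba²⁺(aq) + 2 PO₄³⁻(aq)
Ksp = [Ba²⁺]^3[PO₄³⁻]^2 = [Ba²⁺]^3(3.74×10⁻³)^2
[Ba²⁺]^3 = 3.77×10⁻³⁰ / (3.74×10⁻³)^2 = 2.70×10⁻²⁵
[Ba²⁺] = 6.46×10⁻⁹ mol/L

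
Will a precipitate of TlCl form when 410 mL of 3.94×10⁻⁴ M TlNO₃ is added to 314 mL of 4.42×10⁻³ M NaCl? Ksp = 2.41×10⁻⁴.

The combined volume is 724 mL.
[Tl⁺] = (3.94×10⁻⁴)(410)/724 = 2.23×10⁻⁴ M
[Cl⁻] = (4.42×10⁻³)(314)/724 = 1.92×10⁻³ M
Q = [Tl⁺][Cl⁻] = 4.28×10⁻⁷
Q < Ksp (4.28×10⁻⁷ vs 2.41×10⁻⁴); the solution remains unsaturated and no precipitate forms.

No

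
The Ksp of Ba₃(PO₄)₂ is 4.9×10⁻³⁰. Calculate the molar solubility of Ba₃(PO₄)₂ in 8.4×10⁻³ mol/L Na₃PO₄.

1.4×10⁻⁹ M

Ba₃(PO₄)₂(s) ⇌ 3 Ba²⁺(aq) + 2 PO₄³⁻(aq)
With PO₄³⁻ already at 8.4×10⁻³ mol/L and s small, take [PO₄³⁻] ≈ 8.4×10⁻³ mol/L and [Ba²⁺] = 3s.
Ksp = [Ba²⁺]^3[PO₄³⁻]^2 = (3s)^3(8.4×10⁻³)^2
(3s)^3 = 4.9×10⁻³⁰ / (8.4×10⁻³)^2 = 6.9×10⁻²⁶
s = 1.4×10⁻⁹ mol/L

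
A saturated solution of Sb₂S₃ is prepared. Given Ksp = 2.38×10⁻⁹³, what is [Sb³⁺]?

Sb₂S₃(s) ⇌ 2 Sb³⁺(aq) + 3 S²⁻(aq)
For each mole of Sb₂S₃ that dissolves per liter, [Sb³⁺] = 2s and [S²⁻] = 3s; let s denote this solubility.
Ksp = [Sb³⁺]^2[S²⁻]^3 = (2s)^2 · (3s)^3 = 108s^5 = 2.38×10⁻⁹³
s = 1.17×10⁻¹⁹ mol L⁻¹
[Sb³⁺] = 2s = 2.34×10⁻¹⁹ mol L⁻¹

2.34×10⁻¹⁹ M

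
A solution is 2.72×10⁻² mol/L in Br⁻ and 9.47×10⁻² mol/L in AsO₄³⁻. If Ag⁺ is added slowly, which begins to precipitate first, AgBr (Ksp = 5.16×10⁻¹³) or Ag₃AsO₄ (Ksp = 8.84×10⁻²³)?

The threshold for precipitation is Q = Ksp.
For AgBr: [Ag⁺] = (Ksp/[Br⁻]) = 1.90×10⁻¹¹ mol/L
For Ag₃AsO₄: [Ag⁺] = (Ksp/[AsO₄³⁻])^(1/3) = 9.77×10⁻⁸ mol/L
AgBr requires the lower [Ag⁺], so it precipitates first.

AgBr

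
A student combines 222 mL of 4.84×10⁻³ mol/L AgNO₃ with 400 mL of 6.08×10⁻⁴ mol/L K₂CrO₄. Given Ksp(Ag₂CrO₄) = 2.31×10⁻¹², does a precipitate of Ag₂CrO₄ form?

The combined volume is 622 mL.
[Ag⁺] = (4.84×10⁻³)(222)/622 = 1.73×10⁻³ mol/L
[CrO₄²⁻] = (6.08×10⁻⁴)(400)/622 = 3.91×10⁻⁴ mol/L
Q = [Ag⁺]^2[CrO₄²⁻] = 1.17×10⁻⁹
Since Q (1.17×10⁻⁹) exceeds Ksp (2.31×10⁻¹²), Ag₂CrO₄ will precipitate.

Yes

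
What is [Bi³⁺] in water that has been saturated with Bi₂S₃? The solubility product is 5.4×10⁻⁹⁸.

Bi₂S₃(s) ⇌ 2 Bi³⁺(aq) + 3 S²⁻(aq)
If s mol/L of Bi₂S₃ dissolves, [Bi³⁺] = 2s and [S²⁻] = 3s.
Ksp = [Bi³⁺]^2[S²⁻]^3 = (2s)^2 · (3s)^3 = 108s^5 = 5.4×10⁻⁹⁸
s = 1.4×10⁻²⁰ M
[Bi³⁺] = 2s = 2.8×10⁻²⁰ M

2.8×10⁻²⁰ M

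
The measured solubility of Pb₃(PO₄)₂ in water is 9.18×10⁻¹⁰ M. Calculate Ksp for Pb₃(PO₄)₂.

Pb₃(PO₄)₂(s) ⇌ 3 Pb²⁺(aq) + 2 PO₄³⁻(aq)
For each mole of Pb₃(PO₄)₂ that dissolves per liter, [Pb²⁺] = 3s and [PO₄³⁻] = 2s; let s denote this solubility.
Ksp = [Pb²⁺]^3[PO₄³⁻]^2 = (3s)^3 · (2s)^2 = 108s^5
Ksp = 108 × (9.18×10⁻¹⁰)^5 = 7.04×10⁻⁴⁴

Ksp = 7.04×10⁻⁴⁴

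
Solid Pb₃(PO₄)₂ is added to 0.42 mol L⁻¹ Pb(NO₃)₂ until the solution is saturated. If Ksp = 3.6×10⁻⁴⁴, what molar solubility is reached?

Pb₃(PO₄)₂(s) ⇌ 3 Pb²⁺(aq) + 2 PO₄³⁻(aq)
Let s be the solubility of Pb₃(PO₄)₂ here. The common ion gives [Pb²⁺] ≈ 0.42 mol L⁻¹, and [PO₄³⁻] = 2s.
Ksp = [Pb²⁺]^3[PO₄³⁻]^2 = (0.42)^3(2s)^2
(2s)^2 = 3.6×10⁻⁴⁴ / (0.42)^3 = 4.9×10⁻⁴³
s = 3.5×10⁻²² mol L⁻¹

3.5×10⁻²² M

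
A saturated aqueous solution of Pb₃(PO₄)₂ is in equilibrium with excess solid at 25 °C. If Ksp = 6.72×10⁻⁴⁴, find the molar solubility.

9.09×10⁻¹⁰ M

Pb₃(PO₄)₂(s) ⇌ 3 Pb²⁺(aq) + 2 PO₄³⁻(aq)
With molar solubility s: [Pb²⁺] = 3s, [PO₄³⁻] = 2s.
Ksp = [Pb²⁺]^3[PO₄³⁻]^2 = (3s)^3 · (2s)^2 = 108s^5
108s^5 = 6.72×10⁻⁴⁴  ⇒  s^5 = 6.22×10⁻⁴⁶
Taking the 5th root, s = 9.09×10⁻¹⁰ M.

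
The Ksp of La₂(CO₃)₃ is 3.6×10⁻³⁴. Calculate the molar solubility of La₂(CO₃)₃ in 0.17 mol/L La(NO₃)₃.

7.7×10⁻¹² M

La₂(CO₃)₃(s) ⇌ 2 La³⁺(aq) + 3 CO₃²⁻(aq)
La³⁺ is already present at 0.17 mol/L. If s mol/L of La₂(CO₃)₃ dissolves, [CO₃²⁻] = 3s while [La³⁺] ≈ 0.17 mol/L.
Ksp = [La³⁺]^2[CO₃²⁻]^3 = (0.17)^2(3s)^3
(3s)^3 = 3.6×10⁻³⁴ / (0.17)^2 = 1.2×10⁻³²
s = 7.7×10⁻¹² mol/L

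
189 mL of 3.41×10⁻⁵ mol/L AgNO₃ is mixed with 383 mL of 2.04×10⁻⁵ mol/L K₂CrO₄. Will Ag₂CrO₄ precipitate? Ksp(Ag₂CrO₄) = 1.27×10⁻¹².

No

The combined volume is 572 mL.
[Ag⁺] = (3.41×10⁻⁵)(189)/572 = 1.13×10⁻⁵ mol/L
[CrO₄²⁻] = (2.04×10⁻⁵)(383)/572 = 1.37×10⁻⁵ mol/L
Q = [Ag⁺]^2[CrO₄²⁻] = 1.73×10⁻¹⁵
Q = 1.73×10⁻¹⁵ < Ksp = 1.27×10⁻¹², so the solution is unsaturated and no precipitate forms.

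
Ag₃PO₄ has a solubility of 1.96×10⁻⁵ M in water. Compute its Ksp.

Ksp = 3.98×10⁻¹⁸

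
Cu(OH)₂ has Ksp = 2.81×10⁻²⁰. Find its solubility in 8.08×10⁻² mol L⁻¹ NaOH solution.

Cu(OH)₂(s) ⇌ Cu²⁺(aq) + 2 OH⁻(aq)
Let s be the solubility of Cu(OH)₂ here. The common ion gives [OH⁻] ≈ 8.08×10⁻² mol L⁻¹, and [Cu²⁺] = s.
Ksp = [Cu²⁺][OH⁻]^2 = s(8.08×10⁻²)^2
s = 2.81×10⁻²⁰ / (8.08×10⁻²)^2 = 4.30×10⁻¹⁸
s = 4.30×10⁻¹⁸ mol L⁻¹

4.30×10⁻¹⁸ M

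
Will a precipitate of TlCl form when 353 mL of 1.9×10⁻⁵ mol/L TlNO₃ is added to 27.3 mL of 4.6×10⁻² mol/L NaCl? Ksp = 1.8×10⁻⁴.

No

Total volume after mixing = 353 + 27.3 = 380.3 mL.
[Tl⁺] = (1.9×10⁻⁵)(353)/380.3 = 1.8×10⁻⁵ mol/L
[Cl⁻] = (4.6×10⁻²)(27.3)/380.3 = 3.3×10⁻³ mol/L
Q = [Tl⁺][Cl⁻] = 5.8×10⁻⁸
Since Q (5.8×10⁻⁸) is less than Ksp (1.8×10⁻⁴), no TlCl precipitates.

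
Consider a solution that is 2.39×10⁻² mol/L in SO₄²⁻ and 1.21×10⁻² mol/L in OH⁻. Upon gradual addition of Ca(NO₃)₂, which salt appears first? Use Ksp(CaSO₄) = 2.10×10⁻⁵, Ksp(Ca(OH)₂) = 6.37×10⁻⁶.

Precipitation begins when Q = Ksp.
For CaSO₄: [Ca²⁺] = (Ksp/[SO₄²⁻]) = 8.79×10⁻⁴ mol/L
For Ca(OH)₂: [Ca²⁺] = (Ksp/[OH⁻]^2) = 4.35×10⁻² mol/L
The smaller threshold [Ca²⁺] is reached first, so CaSO₄ precipitates first.

CaSO₄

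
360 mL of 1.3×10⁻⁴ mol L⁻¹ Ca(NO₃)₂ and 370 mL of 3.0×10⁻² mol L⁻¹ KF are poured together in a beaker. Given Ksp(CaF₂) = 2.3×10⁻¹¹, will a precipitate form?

Yes

Total volume after mixing = 360 + 370 = 730 mL.
[Ca²⁺] = (1.3×10⁻⁴)(360)/730 = 6.4×10⁻⁵ mol L⁻¹
[F⁻] = (3.0×10⁻²)(370)/730 = 1.5×10⁻² mol L⁻¹
Q = [Ca²⁺][F⁻]^2 = 1.5×10⁻⁸
Q = 1.5×10⁻⁸ > Ksp = 2.3×10⁻¹¹, so the solution is supersaturated and CaF₂ precipitates.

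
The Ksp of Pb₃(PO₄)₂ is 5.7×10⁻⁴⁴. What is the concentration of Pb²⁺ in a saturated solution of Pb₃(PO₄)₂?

Pb₃(PO₄)₂(s) ⇌ 3 Pb²⁺(aq) + 2 PO₄³⁻(aq)
For each mole of Pb₃(PO₄)₂ that dissolves per liter, [Pb²⁺] = 3s and [PO₄³⁻] = 2s; let s denote this solubility.
Ksp = [Pb²⁺]^3[PO₄³⁻]^2 = (3s)^3 · (2s)^2 = 108s^5 = 5.7×10⁻⁴⁴
s = 8.8×10⁻¹⁰ mol L⁻¹
[Pb²⁺] = 3s = 2.6×10⁻⁹ mol L⁻¹

2.6×10⁻⁹ M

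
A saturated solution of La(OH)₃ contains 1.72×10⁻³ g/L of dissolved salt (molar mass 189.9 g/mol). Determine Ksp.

Ksp = 1.82×10⁻¹⁹

s = (1.72×10⁻³ g L⁻¹)/(189.9 g mol⁻¹) = 9.0574×10⁻⁶ M
La(OH)₃(s) ⇌ La³⁺(aq) + 3 OH⁻(aq)
If s mol/L of La(OH)₃ dissolves, [La³⁺] = s and [OH⁻] = 3s.
Ksp = [La³⁺][OH⁻]^3 = s · (3s)^3 = 27s^4
Ksp = 27 × (9.0574×10⁻⁶)^4 = 1.82×10⁻¹⁹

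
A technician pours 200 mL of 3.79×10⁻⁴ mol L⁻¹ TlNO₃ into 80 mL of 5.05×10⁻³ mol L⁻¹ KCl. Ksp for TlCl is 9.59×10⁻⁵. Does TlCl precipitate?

No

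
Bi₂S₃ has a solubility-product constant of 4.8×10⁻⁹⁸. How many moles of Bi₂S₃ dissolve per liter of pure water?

1.3×10⁻²⁰ M

Bi₂S₃(s) ⇌ 2 Bi³⁺(aq) + 3 S²⁻(aq)
For each mole of Bi₂S₃ that dissolves per liter, [Bi³⁺] = 2s and [S²⁻] = 3s; let s denote this solubility.
Ksp = [Bi³⁺]^2[S²⁻]^3 = (2s)^2 · (3s)^3 = 108s^5
108s^5 = 4.8×10⁻⁹⁸  ⇒  s^5 = 4.4×10⁻¹⁰⁰
Taking the 5th root, s = 1.3×10⁻²⁰ mol L⁻¹.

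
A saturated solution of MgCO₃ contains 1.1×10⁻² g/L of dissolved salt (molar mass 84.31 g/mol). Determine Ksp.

Molar solubility s = (1.1×10⁻² g/L) / (84.31 g/mol) = 1.305×10⁻⁴ mol/L
MgCO₃(s) ⇌ Mg²⁺(aq) + CO₃²⁻(aq)
With molar solubility s: [Mg²⁺] = s, [CO₃²⁻] = s.
Ksp = [Mg²⁺][CO₃²⁻] = s · s = s^2
Ksp = (1.305×10⁻⁴)^2 = 1.7×10⁻⁸

Ksp = 1.7×10⁻⁸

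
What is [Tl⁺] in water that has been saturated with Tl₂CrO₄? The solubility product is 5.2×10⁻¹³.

Tl₂CrO₄(s) ⇌ 2 Tl⁺(aq) + CrO₄²⁻(aq)
If s mol/L of Tl₂CrO₄ dissolves, [Tl⁺] = 2s and [CrO₄²⁻] = s.
Ksp = [Tl⁺]^2[CrO₄²⁻] = (2s)^2 · s = 4s^3 = 5.2×10⁻¹³
s = 5.1×10⁻⁵ mol L⁻¹
[Tl⁺] = 2s = 1.0×10⁻⁴ mol L⁻¹

1.0×10⁻⁴ M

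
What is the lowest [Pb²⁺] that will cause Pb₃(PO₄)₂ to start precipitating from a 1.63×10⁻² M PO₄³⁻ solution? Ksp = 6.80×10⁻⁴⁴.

A salt starts to precipitate once the ion product Q reaches its Ksp.
Pb₃(PO₄)₂(s) ⇌ 3 Pb²⁺(aq) + 2 PO₄³⁻(aq)
Ksp = [Pb²⁺]^3[PO₄³⁻]^2 = [Pb²⁺]^3(1.63×10⁻²)^2
[Pb²⁺]^3 = 6.80×10⁻⁴⁴ / (1.63×10⁻²)^2 = 2.56×10⁻⁴⁰
[Pb²⁺] = 6.35×10⁻¹⁴ M

6.35×10⁻¹⁴ M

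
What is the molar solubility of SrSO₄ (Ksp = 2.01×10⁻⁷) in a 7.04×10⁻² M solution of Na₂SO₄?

2.86×10⁻⁶ M

SrSO₄(s) ⇌ Sr²⁺(aq) + SO₄²⁻(aq)
The solution already contains SO₄²⁻ at 7.04×10⁻² M. Let s be the molar solubility of SrSO₄.
[SO₄²⁻] ≈ 7.04×10⁻² M (common ion dominates); [Sr²⁺] = s.
Ksp = [Sr²⁺][SO₄²⁻] = s(7.04×10⁻²)
s = 2.01×10⁻⁷ / (7.04×10⁻²) = 2.86×10⁻⁶
s = 2.86×10⁻⁶ M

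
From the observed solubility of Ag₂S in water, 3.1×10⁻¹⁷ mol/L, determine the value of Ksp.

Ksp = 1.2×10⁻⁴⁹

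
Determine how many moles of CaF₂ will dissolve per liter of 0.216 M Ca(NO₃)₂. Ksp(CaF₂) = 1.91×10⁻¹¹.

4.70×10⁻⁶ M

CaF₂(s) ⇌ Ca²⁺(aq) + 2 F⁻(aq)
Let s be the solubility of CaF₂ here. The common ion gives [Ca²⁺] ≈ 0.216 M, and [F⁻] = 2s.
Ksp = [Ca²⁺][F⁻]^2 = (0.216)(2s)^2
(2s)^2 = 1.91×10⁻¹¹ / (0.216) = 8.84×10⁻¹¹
s = 4.70×10⁻⁶ M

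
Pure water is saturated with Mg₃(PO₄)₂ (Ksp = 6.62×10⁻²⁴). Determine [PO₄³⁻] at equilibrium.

1.81×10⁻⁵ M

Mg₃(PO₄)₂(s) ⇌ 3 Mg²⁺(aq) + 2 PO₄³⁻(aq)
For each mole of Mg₃(PO₄)₂ that dissolves per liter, [Mg²⁺] = 3s and [PO₄³⁻] = 2s; let s denote this solubility.
Ksp = [Mg²⁺]^3[PO₄³⁻]^2 = (3s)^3 · (2s)^2 = 108s^5 = 6.62×10⁻²⁴
s = 9.07×10⁻⁶ M
[PO₄³⁻] = 2s = 1.81×10⁻⁵ M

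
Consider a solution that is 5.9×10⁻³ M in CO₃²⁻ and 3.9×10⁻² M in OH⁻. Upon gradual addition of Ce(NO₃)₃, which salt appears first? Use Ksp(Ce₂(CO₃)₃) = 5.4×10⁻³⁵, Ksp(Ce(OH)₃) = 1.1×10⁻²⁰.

A salt starts to precipitate once the ion product Q reaches its Ksp.
For Ce₂(CO₃)₃: [Ce³⁺] = (Ksp/[CO₃²⁻]^3)^(1/2) = 1.6×10⁻¹⁴ M
For Ce(OH)₃: [Ce³⁺] = (Ksp/[OH⁻]^3) = 1.9×10⁻¹⁶ M
Since Ce(OH)₃ needs less Ce³⁺ to reach saturation, it precipitates first.

Ce(OH)₃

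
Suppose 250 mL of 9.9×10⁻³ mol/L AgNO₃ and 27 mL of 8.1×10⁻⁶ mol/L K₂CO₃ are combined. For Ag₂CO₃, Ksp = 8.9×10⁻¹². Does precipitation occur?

Yes

Total volume after mixing = 250 + 27 = 277 mL.
[Ag⁺] = (9.9×10⁻³)(250)/277 = 8.9×10⁻³ mol/L
[CO₃²⁻] = (8.1×10⁻⁶)(27)/277 = 7.9×10⁻⁷ mol/L
Q = [Ag⁺]^2[CO₃²⁻] = 6.3×10⁻¹¹
Q = 6.3×10⁻¹¹ > Ksp = 8.9×10⁻¹², so the solution is supersaturated and Ag₂CO₃ precipitates.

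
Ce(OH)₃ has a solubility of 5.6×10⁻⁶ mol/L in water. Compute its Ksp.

Ksp = 2.7×10⁻²⁰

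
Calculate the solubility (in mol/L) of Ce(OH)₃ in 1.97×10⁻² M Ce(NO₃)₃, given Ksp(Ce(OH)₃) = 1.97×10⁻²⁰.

Ce(OH)₃(s) ⇌ Ce³⁺(aq) + 3 OH⁻(aq)
With Ce³⁺ already at 1.97×10⁻² M and s small, take [Ce³⁺] ≈ 1.97×10⁻² M and [OH⁻] = 3s.
Ksp = [Ce³⁺][OH⁻]^3 = (1.97×10⁻²)(3s)^3
(3s)^3 = 1.97×10⁻²⁰ / (1.97×10⁻²) = 1.00×10⁻¹⁸
s = 3.33×10⁻⁷ M

3.33×10⁻⁷ M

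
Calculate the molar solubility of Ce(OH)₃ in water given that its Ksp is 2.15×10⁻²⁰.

5.31×10⁻⁶ M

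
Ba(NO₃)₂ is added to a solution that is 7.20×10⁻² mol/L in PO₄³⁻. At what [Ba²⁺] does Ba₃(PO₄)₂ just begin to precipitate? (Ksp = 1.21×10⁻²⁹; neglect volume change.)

1.33×10⁻⁹ M

Precipitation begins when Q = Ksp.
Ba₃(PO₄)₂(s) ⇌ 3 Ba²⁺(aq) + 2 PO₄³⁻(aq)
Ksp = [Ba²⁺]^3[PO₄³⁻]^2 = [Ba²⁺]^3(7.20×10⁻²)^2
[Ba²⁺]^3 = 1.21×10⁻²⁹ / (7.20×10⁻²)^2 = 2.33×10⁻²⁷
[Ba²⁺] = 1.33×10⁻⁹ mol/L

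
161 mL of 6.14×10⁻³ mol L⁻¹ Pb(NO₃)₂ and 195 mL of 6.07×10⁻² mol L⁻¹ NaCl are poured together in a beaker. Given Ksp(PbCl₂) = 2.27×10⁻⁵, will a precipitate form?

After mixing, V = 161 mL + 195 mL = 356 mL.
[Pb²⁺] = (6.14×10⁻³)(161)/356 = 2.78×10⁻³ mol L⁻¹
[Cl⁻] = (6.07×10⁻²)(195)/356 = 3.32×10⁻² mol L⁻¹
Q = [Pb²⁺][Cl⁻]^2 = 3.07×10⁻⁶
Q < Ksp (3.07×10⁻⁶ vs 2.27×10⁻⁵); the solution remains unsaturated and no precipitate forms.

No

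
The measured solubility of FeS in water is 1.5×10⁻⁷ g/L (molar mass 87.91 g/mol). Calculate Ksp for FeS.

Ksp = 2.9×10⁻¹⁸

Convert to molarity: s = 1.5×10⁻⁷ / 87.91 = 1.706×10⁻⁹ mol/L
FeS(s) ⇌ Fe²⁺(aq) + S²⁻(aq)
With molar solubility s: [Fe²⁺] = s, [S²⁻] = s.
Ksp = [Fe²⁺][S²⁻] = s · s = s^2
Ksp = (1.706×10⁻⁹)^2 = 2.9×10⁻¹⁸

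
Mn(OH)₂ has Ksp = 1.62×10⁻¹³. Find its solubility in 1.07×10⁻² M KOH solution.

Mn(OH)₂(s) ⇌ Mn²⁺(aq) + 2 OH⁻(aq)
The solution already contains OH⁻ at 1.07×10⁻² M. Let s be the molar solubility of Mn(OH)₂.
[OH⁻] ≈ 1.07×10⁻² M (common ion dominates); [Mn²⁺] = s.
Ksp = [Mn²⁺][OH⁻]^2 = s(1.07×10⁻²)^2
s = 1.62×10⁻¹³ / (1.07×10⁻²)^2 = 1.41×10⁻⁹
s = 1.41×10⁻⁹ M

1.41×10⁻⁹ M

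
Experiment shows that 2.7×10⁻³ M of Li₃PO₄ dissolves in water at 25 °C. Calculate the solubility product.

Li₃PO₄(s) ⇌ 3 Li⁺(aq) + PO₄³⁻(aq)
For each mole of Li₃PO₄ that dissolves per liter, [Li⁺] = 3s and [PO₄³⁻] = s; let s denote this solubility.
Ksp = [Li⁺]^3[PO₄³⁻] = (3s)^3 · s = 27s^4
Ksp = 27 × (2.7×10⁻³)^4 = 1.4×10⁻⁹

Ksp = 1.4×10⁻⁹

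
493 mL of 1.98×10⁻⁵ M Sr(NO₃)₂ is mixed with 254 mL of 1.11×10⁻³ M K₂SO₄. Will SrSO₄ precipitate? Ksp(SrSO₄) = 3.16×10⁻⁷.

After mixing, V = 493 mL + 254 mL = 747 mL.
[Sr²⁺] = (1.98×10⁻⁵)(493)/747 = 1.31×10⁻⁵ M
[SO₄²⁻] = (1.11×10⁻³)(254)/747 = 3.77×10⁻⁴ M
Q = [Sr²⁺][SO₄²⁻] = 4.93×10⁻⁹
Q < Ksp (4.93×10⁻⁹ vs 3.16×10⁻⁷); the solution remains unsaturated and no precipitate forms.

No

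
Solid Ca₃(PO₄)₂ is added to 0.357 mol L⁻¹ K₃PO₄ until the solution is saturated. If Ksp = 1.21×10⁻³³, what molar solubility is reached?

Ca₃(PO₄)₂(s) ⇌ 3 Ca²⁺(aq) + 2 PO₄³⁻(aq)
With PO₄³⁻ already at 0.357 mol L⁻¹ and s small, take [PO₄³⁻] ≈ 0.357 mol L⁻¹ and [Ca²⁺] = 3s.
Ksp = [Ca²⁺]^3[PO₄³⁻]^2 = (3s)^3(0.357)^2
(3s)^3 = 1.21×10⁻³³ / (0.357)^2 = 9.49×10⁻³³
s = 7.06×10⁻¹² mol L⁻¹

7.06×10⁻¹² M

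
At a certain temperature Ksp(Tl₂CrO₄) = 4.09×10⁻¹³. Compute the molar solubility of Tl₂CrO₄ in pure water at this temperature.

Tl₂CrO₄(s) ⇌ 2 Tl⁺(aq) + CrO₄²⁻(aq)
With molar solubility s: [Tl⁺] = 2s, [CrO₄²⁻] = s.
Ksp = [Tl⁺]^2[CrO₄²⁻] = (2s)^2 · s = 4s^3
4s^3 = 4.09×10⁻¹³  ⇒  s^3 = 1.02×10⁻¹³
Taking the 3rd root, s = 4.68×10⁻⁵ M.

4.68×10⁻⁵ M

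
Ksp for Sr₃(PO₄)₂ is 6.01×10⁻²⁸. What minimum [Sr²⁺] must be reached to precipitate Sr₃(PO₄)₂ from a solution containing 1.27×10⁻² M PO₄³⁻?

1.55×10⁻⁸ M

The threshold for precipitation is Q = Ksp.
Sr₃(PO₄)₂(s) ⇌ 3 Sr²⁺(aq) + 2 PO₄³⁻(aq)
Ksp = [Sr²⁺]^3[PO₄³⁻]^2 = [Sr²⁺]^3(1.27×10⁻²)^2
[Sr²⁺]^3 = 6.01×10⁻²⁸ / (1.27×10⁻²)^2 = 3.73×10⁻²⁴
[Sr²⁺] = 1.55×10⁻⁸ M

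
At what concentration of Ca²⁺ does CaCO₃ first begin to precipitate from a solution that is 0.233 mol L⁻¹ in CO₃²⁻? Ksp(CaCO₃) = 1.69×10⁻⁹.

Precipitation of each salt begins when its ion product equals Ksp.
CaCO₃(s) ⇌ Ca²⁺(aq) + CO₃²⁻(aq)
Ksp = [Ca²⁺][CO₃²⁻] = [Ca²⁺](0.233)
[Ca²⁺] = 1.69×10⁻⁹ / (0.233) = 7.25×10⁻⁹
[Ca²⁺] = 7.25×10⁻⁹ mol L⁻¹

7.25×10⁻⁹ M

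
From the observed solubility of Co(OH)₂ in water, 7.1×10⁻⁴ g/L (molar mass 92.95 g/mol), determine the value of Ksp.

Molar solubility s = (7.1×10⁻⁴ g/L) / (92.95 g/mol) = 7.639×10⁻⁶ mol/L
Co(OH)₂(s) ⇌ Co²⁺(aq) + 2 OH⁻(aq)
For each mole of Co(OH)₂ that dissolves per liter, [Co²⁺] = s and [OH⁻] = 2s; let s denote this solubility.
Ksp = [Co²⁺][OH⁻]^2 = s · (2s)^2 = 4s^3
Ksp = 4 × (7.639×10⁻⁶)^3 = 1.8×10⁻¹⁵

Ksp = 1.8×10⁻¹⁵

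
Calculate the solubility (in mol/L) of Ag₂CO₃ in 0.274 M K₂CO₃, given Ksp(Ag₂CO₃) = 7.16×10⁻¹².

Ag₂CO₃(s) ⇌ 2 Ag⁺(aq) + CO₃²⁻(aq)
Let s be the solubility of Ag₂CO₃ here. The common ion gives [CO₃²⁻] ≈ 0.274 M, and [Ag⁺] = 2s.
Ksp = [Ag⁺]^2[CO₃²⁻] = (2s)^2(0.274)
(2s)^2 = 7.16×10⁻¹² / (0.274) = 2.61×10⁻¹¹
s = 2.56×10⁻⁶ M

2.56×10⁻⁶ M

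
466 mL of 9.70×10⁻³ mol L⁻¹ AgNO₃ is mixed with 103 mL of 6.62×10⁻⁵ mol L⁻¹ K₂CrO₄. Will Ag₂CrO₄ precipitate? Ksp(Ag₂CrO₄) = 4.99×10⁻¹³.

Yes

After mixing, V = 466 mL + 103 mL = 569 mL.
[Ag⁺] = (9.70×10⁻³)(466)/569 = 7.94×10⁻³ mol L⁻¹
[CrO₄²⁻] = (6.62×10⁻⁵)(103)/569 = 1.20×10⁻⁵ mol L⁻¹
Q = [Ag⁺]^2[CrO₄²⁻] = 7.56×10⁻¹⁰
Q = 7.56×10⁻¹⁰ > Ksp = 4.99×10⁻¹³, so the solution is supersaturated and Ag₂CrO₄ precipitates.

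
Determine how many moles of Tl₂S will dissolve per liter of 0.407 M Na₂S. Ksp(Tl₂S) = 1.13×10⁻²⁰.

8.33×10⁻¹¹ M

Tl₂S(s) ⇌ 2 Tl⁺(aq) + S²⁻(aq)
The solution already contains S²⁻ at 0.407 M. Let s be the molar solubility of Tl₂S.
[S²⁻] ≈ 0.407 M (common ion dominates); [Tl⁺] = 2s.
Ksp = [Tl⁺]^2[S²⁻] = (2s)^2(0.407)
(2s)^2 = 1.13×10⁻²⁰ / (0.407) = 2.78×10⁻²⁰
s = 8.33×10⁻¹¹ M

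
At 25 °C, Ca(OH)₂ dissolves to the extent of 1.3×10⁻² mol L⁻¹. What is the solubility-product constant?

Ksp = 8.8×10⁻⁶

Ca(OH)₂(s) ⇌ Ca²⁺(aq) + 2 OH⁻(aq)
With molar solubility s: [Ca²⁺] = s, [OH⁻] = 2s.
Ksp = [Ca²⁺][OH⁻]^2 = s · (2s)^2 = 4s^3
Ksp = 4 × (1.3×10⁻²)^3 = 8.8×10⁻⁶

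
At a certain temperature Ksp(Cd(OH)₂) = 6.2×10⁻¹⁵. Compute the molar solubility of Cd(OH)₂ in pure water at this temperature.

Cd(OH)₂(s) ⇌ Cd²⁺(aq) + 2 OH⁻(aq)
Let s be the molar solubility. Then [Cd²⁺] = s and [OH⁻] = 2s.
Ksp = [Cd²⁺][OH⁻]^2 = s · (2s)^2 = 4s^3
4s^3 = 6.2×10⁻¹⁵  ⇒  s^3 = 1.6×10⁻¹⁵
Taking the 3rd root, s = 1.2×10⁻⁵ mol L⁻¹.

1.2×10⁻⁵ M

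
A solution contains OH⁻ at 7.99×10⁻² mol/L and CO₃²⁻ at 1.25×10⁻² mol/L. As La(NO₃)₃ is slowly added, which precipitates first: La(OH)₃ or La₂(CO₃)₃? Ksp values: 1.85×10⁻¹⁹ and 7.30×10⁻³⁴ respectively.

Precipitation begins when Q = Ksp.
For La(OH)₃: [La³⁺] = (Ksp/[OH⁻]^3) = 3.63×10⁻¹⁶ mol/L
For La₂(CO₃)₃: [La³⁺] = (Ksp/[CO₃²⁻]^3)^(1/2) = 1.93×10⁻¹⁴ mol/L
La(OH)₃ requires the lower [La³⁺], so it precipitates first.

La(OH)₃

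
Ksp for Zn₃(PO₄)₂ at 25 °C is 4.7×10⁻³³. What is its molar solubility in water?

1.3×10⁻⁷ M

Zn₃(PO₄)₂(s) ⇌ 3 Zn²⁺(aq) + 2 PO₄³⁻(aq)
Let s be the molar solubility. Then [Zn²⁺] = 3s and [PO₄³⁻] = 2s.
Ksp = [Zn²⁺]^3[PO₄³⁻]^2 = (3s)^3 · (2s)^2 = 108s^5
108s^5 = 4.7×10⁻³³  ⇒  s^5 = 4.4×10⁻³⁵
s = (4.4×10⁻³⁵)^(1/5) = 1.3×10⁻⁷ mol/L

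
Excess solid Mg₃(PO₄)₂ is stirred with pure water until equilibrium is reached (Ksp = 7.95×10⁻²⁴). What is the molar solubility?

Mg₃(PO₄)₂(s) ⇌ 3 Mg²⁺(aq) + 2 PO₄³⁻(aq)
Let s be the molar solubility. Then [Mg²⁺] = 3s and [PO₄³⁻] = 2s.
Ksp = [Mg²⁺]^3[PO₄³⁻]^2 = (3s)^3 · (2s)^2 = 108s^5
108s^5 = 7.95×10⁻²⁴  ⇒  s^5 = 7.36×10⁻²⁶
s = 9.41×10⁻⁶ mol L⁻¹

9.41×10⁻⁶ M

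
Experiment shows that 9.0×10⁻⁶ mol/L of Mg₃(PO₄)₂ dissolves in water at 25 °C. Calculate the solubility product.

Mg₃(PO₄)₂(s) ⇌ 3 Mg²⁺(aq) + 2 PO₄³⁻(aq)
Call the molar solubility s, so that [Mg²⁺] = 3s and [PO₄³⁻] = 2s.
Ksp = [Mg²⁺]^3[PO₄³⁻]^2 = (3s)^3 · (2s)^2 = 108s^5
Ksp = 108 × (9.0×10⁻⁶)^5 = 6.4×10⁻²⁴

Ksp = 6.4×10⁻²⁴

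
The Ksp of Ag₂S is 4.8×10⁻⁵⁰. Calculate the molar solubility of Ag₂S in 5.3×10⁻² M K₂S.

Ag₂S(s) ⇌ 2 Ag⁺(aq) + S²⁻(aq)
The solution already contains S²⁻ at 5.3×10⁻² M. Let s be the molar solubility of Ag₂S.
[S²⁻] ≈ 5.3×10⁻² M (common ion dominates); [Ag⁺] = 2s.
Ksp = [Ag⁺]^2[S²⁻] = (2s)^2(5.3×10⁻²)
(2s)^2 = 4.8×10⁻⁵⁰ / (5.3×10⁻²) = 9.1×10⁻⁴⁹
s = 4.8×10⁻²⁵ M

4.8×10⁻²⁵ M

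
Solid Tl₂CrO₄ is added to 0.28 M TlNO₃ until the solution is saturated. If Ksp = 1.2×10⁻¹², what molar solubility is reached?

Tl₂CrO₄(s) ⇌ 2 Tl⁺(aq) + CrO₄²⁻(aq)
The solution already contains Tl⁺ at 0.28 M. Let s be the molar solubility of Tl₂CrO₄.
[Tl⁺] ≈ 0.28 M (common ion dominates); [CrO₄²⁻] = s.
Ksp = [Tl⁺]^2[CrO₄²⁻] = (0.28)^2s
s = 1.2×10⁻¹² / (0.28)^2 = 1.5×10⁻¹¹
s = 1.5×10⁻¹¹ M

1.5×10⁻¹¹ M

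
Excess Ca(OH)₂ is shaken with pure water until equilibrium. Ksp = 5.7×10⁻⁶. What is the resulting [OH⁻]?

Ca(OH)₂(s) ⇌ Ca²⁺(aq) + 2 OH⁻(aq)
If s mol/L of Ca(OH)₂ dissolves, [Ca²⁺] = s and [OH⁻] = 2s.
Ksp = [Ca²⁺][OH⁻]^2 = s · (2s)^2 = 4s^3 = 5.7×10⁻⁶
s = 1.1×10⁻² M
[OH⁻] = 2s = 2.3×10⁻² M

2.3×10⁻² M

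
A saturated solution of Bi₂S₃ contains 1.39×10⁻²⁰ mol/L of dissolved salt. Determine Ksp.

Bi₂S₃(s) ⇌ 2 Bi³⁺(aq) + 3 S²⁻(aq)
With molar solubility s: [Bi³⁺] = 2s, [S²⁻] = 3s.
Ksp = [Bi³⁺]^2[S²⁻]^3 = (2s)^2 · (3s)^3 = 108s^5
Ksp = 108 × (1.39×10⁻²⁰)^5 = 5.60×10⁻⁹⁸

Ksp = 5.60×10⁻⁹⁸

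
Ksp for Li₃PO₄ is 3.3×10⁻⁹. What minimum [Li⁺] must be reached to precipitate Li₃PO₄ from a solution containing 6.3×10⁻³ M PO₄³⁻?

8.1×10⁻³ M

Precipitation of each salt begins when its ion product equals Ksp.
Li₃PO₄(s) ⇌ 3 Li⁺(aq) + PO₄³⁻(aq)
Ksp = [Li⁺]^3[PO₄³⁻] = [Li⁺]^3(6.3×10⁻³)
[Li⁺]^3 = 3.3×10⁻⁹ / (6.3×10⁻³) = 5.2×10⁻⁷
[Li⁺] = 8.1×10⁻³ M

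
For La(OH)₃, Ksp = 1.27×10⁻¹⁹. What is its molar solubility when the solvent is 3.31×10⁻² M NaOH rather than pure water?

3.50×10⁻¹⁵ M

La(OH)₃(s) ⇌ La³⁺(aq) + 3 OH⁻(aq)
With OH⁻ already at 3.31×10⁻² M and s small, take [OH⁻] ≈ 3.31×10⁻² M and [La³⁺] = s.
Ksp = [La³⁺][OH⁻]^3 = s(3.31×10⁻²)^3
s = 1.27×10⁻¹⁹ / (3.31×10⁻²)^3 = 3.50×10⁻¹⁵
s = 3.50×10⁻¹⁵ M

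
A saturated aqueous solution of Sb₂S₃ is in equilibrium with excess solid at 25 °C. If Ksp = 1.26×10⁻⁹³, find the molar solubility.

1.03×10⁻¹⁹ M

Sb₂S₃(s) ⇌ 2 Sb³⁺(aq) + 3 S²⁻(aq)
With molar solubility s: [Sb³⁺] = 2s, [S²⁻] = 3s.
Ksp = [Sb³⁺]^2[S²⁻]^3 = (2s)^2 · (3s)^3 = 108s^5
108s^5 = 1.26×10⁻⁹³  ⇒  s^5 = 1.17×10⁻⁹⁵
Taking the 5th root, s = 1.03×10⁻¹⁹ M.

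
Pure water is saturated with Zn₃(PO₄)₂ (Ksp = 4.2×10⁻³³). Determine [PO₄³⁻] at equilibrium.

2.6×10⁻⁷ M

Zn₃(PO₄)₂(s) ⇌ 3 Zn²⁺(aq) + 2 PO₄³⁻(aq)
If s mol/L of Zn₃(PO₄)₂ dissolves, [Zn²⁺] = 3s and [PO₄³⁻] = 2s.
Ksp = [Zn²⁺]^3[PO₄³⁻]^2 = (3s)^3 · (2s)^2 = 108s^5 = 4.2×10⁻³³
s = 1.3×10⁻⁷ mol L⁻¹
[PO₄³⁻] = 2s = 2.6×10⁻⁷ mol L⁻¹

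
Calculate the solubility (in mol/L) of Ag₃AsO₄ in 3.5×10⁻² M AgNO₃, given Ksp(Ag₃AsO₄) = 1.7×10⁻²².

Ag₃AsO₄(s) ⇌ 3 Ag⁺(aq) + AsO₄³⁻(aq)
Let s be the solubility of Ag₃AsO₄ here. The common ion gives [Ag⁺] ≈ 3.5×10⁻² M, and [AsO₄³⁻] = s.
Ksp = [Ag⁺]^3[AsO₄³⁻] = (3.5×10⁻²)^3s
s = 1.7×10⁻²² / (3.5×10⁻²)^3 = 4.0×10⁻¹⁸
s = 4.0×10⁻¹⁸ M

4.0×10⁻¹⁸ M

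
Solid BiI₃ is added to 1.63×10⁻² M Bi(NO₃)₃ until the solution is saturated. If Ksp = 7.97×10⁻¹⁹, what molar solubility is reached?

BiI₃(s) ⇌ Bi³⁺(aq) + 3 I⁻(aq)
Bi³⁺ is already present at 1.63×10⁻² M. If s mol/L of BiI₃ dissolves, [I⁻] = 3s while [Bi³⁺] ≈ 1.63×10⁻² M.
Ksp = [Bi³⁺][I⁻]^3 = (1.63×10⁻²)(3s)^3
(3s)^3 = 7.97×10⁻¹⁹ / (1.63×10⁻²) = 4.89×10⁻¹⁷
s = 1.22×10⁻⁶ M

1.22×10⁻⁶ M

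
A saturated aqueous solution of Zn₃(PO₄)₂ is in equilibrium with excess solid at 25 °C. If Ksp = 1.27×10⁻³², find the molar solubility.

1.64×10⁻⁷ M

Zn₃(PO₄)₂(s) ⇌ 3 Zn²⁺(aq) + 2 PO₄³⁻(aq)
With molar solubility s: [Zn²⁺] = 3s, [PO₄³⁻] = 2s.
Ksp = [Zn²⁺]^3[PO₄³⁻]^2 = (3s)^3 · (2s)^2 = 108s^5
108s^5 = 1.27×10⁻³²  ⇒  s^5 = 1.18×10⁻³⁴
Taking the 5th root, s = 1.64×10⁻⁷ mol/L.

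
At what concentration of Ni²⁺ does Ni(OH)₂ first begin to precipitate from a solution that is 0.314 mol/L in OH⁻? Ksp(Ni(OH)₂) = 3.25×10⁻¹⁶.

The threshold for precipitation is Q = Ksp.
Ni(OH)₂(s) ⇌ Ni²⁺(aq) + 2 OH⁻(aq)
Ksp = [Ni²⁺][OH⁻]^2 = [Ni²⁺](0.314)^2
[Ni²⁺] = 3.25×10⁻¹⁶ / (0.314)^2 = 3.30×10⁻¹⁵
[Ni²⁺] = 3.30×10⁻¹⁵ mol/L

3.30×10⁻¹⁵ M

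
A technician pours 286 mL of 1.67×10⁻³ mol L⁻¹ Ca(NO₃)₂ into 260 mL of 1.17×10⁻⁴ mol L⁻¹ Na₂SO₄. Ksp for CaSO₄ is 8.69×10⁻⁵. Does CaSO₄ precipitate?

Total volume after mixing = 286 + 260 = 546 mL.
[Ca²⁺] = (1.67×10⁻³)(286)/546 = 8.75×10⁻⁴ mol L⁻¹
[SO₄²⁻] = (1.17×10⁻⁴)(260)/546 = 5.57×10⁻⁵ mol L⁻¹
Q = [Ca²⁺][SO₄²⁻] = 4.87×10⁻⁸
Q < Ksp (4.87×10⁻⁸ vs 8.69×10⁻⁵); the solution remains unsaturated and no precipitate forms.

No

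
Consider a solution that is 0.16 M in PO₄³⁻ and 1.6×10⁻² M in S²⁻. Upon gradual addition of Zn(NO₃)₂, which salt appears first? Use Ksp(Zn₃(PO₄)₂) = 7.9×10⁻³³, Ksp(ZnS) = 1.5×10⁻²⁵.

ZnS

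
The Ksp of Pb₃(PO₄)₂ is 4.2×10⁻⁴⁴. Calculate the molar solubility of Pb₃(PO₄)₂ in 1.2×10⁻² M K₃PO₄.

2.2×10⁻¹⁴ M

Pb₃(PO₄)₂(s) ⇌ 3 Pb²⁺(aq) + 2 PO₄³⁻(aq)
The solution already contains PO₄³⁻ at 1.2×10⁻² M. Let s be the molar solubility of Pb₃(PO₄)₂.
[PO₄³⁻] ≈ 1.2×10⁻² M (common ion dominates); [Pb²⁺] = 3s.
Ksp = [Pb²⁺]^3[PO₄³⁻]^2 = (3s)^3(1.2×10⁻²)^2
(3s)^3 = 4.2×10⁻⁴⁴ / (1.2×10⁻²)^2 = 2.9×10⁻⁴⁰
s = 2.2×10⁻¹⁴ M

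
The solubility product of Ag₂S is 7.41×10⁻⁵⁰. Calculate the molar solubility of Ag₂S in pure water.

2.65×10⁻¹⁷ M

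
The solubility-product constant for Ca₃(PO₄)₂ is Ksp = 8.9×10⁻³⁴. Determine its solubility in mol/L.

9.6×10⁻⁸ M

Ca₃(PO₄)₂(s) ⇌ 3 Ca²⁺(aq) + 2 PO₄³⁻(aq)
Call the molar solubility s, so that [Ca²⁺] = 3s and [PO₄³⁻] = 2s.
Ksp = [Ca²⁺]^3[PO₄³⁻]^2 = (3s)^3 · (2s)^2 = 108s^5
108s^5 = 8.9×10⁻³⁴  ⇒  s^5 = 8.2×10⁻³⁶
s = 9.6×10⁻⁸ mol/L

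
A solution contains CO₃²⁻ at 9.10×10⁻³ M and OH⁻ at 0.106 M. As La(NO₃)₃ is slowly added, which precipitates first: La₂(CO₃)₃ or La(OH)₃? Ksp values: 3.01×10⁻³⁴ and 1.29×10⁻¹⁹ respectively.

La(OH)₃

Precipitation of each salt begins when its ion product equals Ksp.
For La₂(CO₃)₃: [La³⁺] = (Ksp/[CO₃²⁻]^3)^(1/2) = 2.00×10⁻¹⁴ M
For La(OH)₃: [La³⁺] = (Ksp/[OH⁻]^3) = 1.08×10⁻¹⁶ M
Since La(OH)₃ needs less La³⁺ to reach saturation, it precipitates first.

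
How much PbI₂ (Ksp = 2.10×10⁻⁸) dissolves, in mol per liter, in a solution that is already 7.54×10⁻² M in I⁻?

PbI₂(s) ⇌ Pb²⁺(aq) + 2 I⁻(aq)
Let s be the solubility of PbI₂ here. The common ion gives [I⁻] ≈ 7.54×10⁻² M, and [Pb²⁺] = s.
Ksp = [Pb²⁺][I⁻]^2 = s(7.54×10⁻²)^2
s = 2.10×10⁻⁸ / (7.54×10⁻²)^2 = 3.69×10⁻⁶
s = 3.69×10⁻⁶ M

3.69×10⁻⁶ M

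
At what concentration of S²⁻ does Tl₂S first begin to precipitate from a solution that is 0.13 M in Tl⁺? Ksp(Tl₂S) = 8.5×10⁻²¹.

Each salt precipitates once Q = Ksp for that salt.
Tl₂S(s) ⇌ 2 Tl⁺(aq) + S²⁻(aq)
Ksp = [Tl⁺]^2[S²⁻] = [S²⁻](0.13)^2
[S²⁻] = 8.5×10⁻²¹ / (0.13)^2 = 5.0×10⁻¹⁹
[S²⁻] = 5.0×10⁻¹⁹ M

5.0×10⁻¹⁹ M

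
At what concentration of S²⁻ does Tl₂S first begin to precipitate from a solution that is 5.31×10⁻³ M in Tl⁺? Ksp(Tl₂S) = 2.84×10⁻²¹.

1.01×10⁻¹⁶ M

A salt starts to precipitate once the ion product Q reaches its Ksp.
Tl₂S(s) ⇌ 2 Tl⁺(aq) + S²⁻(aq)
Ksp = [Tl⁺]^2[S²⁻] = [S²⁻](5.31×10⁻³)^2
[S²⁻] = 2.84×10⁻²¹ / (5.31×10⁻³)^2 = 1.01×10⁻¹⁶
[S²⁻] = 1.01×10⁻¹⁶ M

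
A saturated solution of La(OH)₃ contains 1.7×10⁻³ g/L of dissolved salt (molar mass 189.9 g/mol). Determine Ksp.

Ksp = 1.7×10⁻¹⁹

Molar solubility s = (1.7×10⁻³ g/L) / (189.9 g/mol) = 8.952×10⁻⁶ mol/L
La(OH)₃(s) ⇌ La³⁺(aq) + 3 OH⁻(aq)
For each mole of La(OH)₃ that dissolves per liter, [La³⁺] = s and [OH⁻] = 3s; let s denote this solubility.
Ksp = [La³⁺][OH⁻]^3 = s · (3s)^3 = 27s^4
Ksp = 27 × (8.952×10⁻⁶)^4 = 1.7×10⁻¹⁹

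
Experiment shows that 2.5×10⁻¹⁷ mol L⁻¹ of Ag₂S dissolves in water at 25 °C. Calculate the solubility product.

Ag₂S(s) ⇌ 2 Ag⁺(aq) + S²⁻(aq)
With molar solubility s: [Ag⁺] = 2s, [S²⁻] = s.
Ksp = [Ag⁺]^2[S²⁻] = (2s)^2 · s = 4s^3
Ksp = 4 × (2.5×10⁻¹⁷)^3 = 6.3×10⁻⁵⁰

Ksp = 6.3×10⁻⁵⁰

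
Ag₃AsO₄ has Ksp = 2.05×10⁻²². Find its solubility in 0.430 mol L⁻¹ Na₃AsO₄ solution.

Ag₃AsO₄(s) ⇌ 3 Ag⁺(aq) + AsO₄³⁻(aq)
Let s be the solubility of Ag₃AsO₄ here. The common ion gives [AsO₄³⁻] ≈ 0.430 mol L⁻¹, and [Ag⁺] = 3s.
Ksp = [Ag⁺]^3[AsO₄³⁻] = (3s)^3(0.430)
(3s)^3 = 2.05×10⁻²² / (0.430) = 4.77×10⁻²²
s = 2.60×10⁻⁸ mol L⁻¹

2.60×10⁻⁸ M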